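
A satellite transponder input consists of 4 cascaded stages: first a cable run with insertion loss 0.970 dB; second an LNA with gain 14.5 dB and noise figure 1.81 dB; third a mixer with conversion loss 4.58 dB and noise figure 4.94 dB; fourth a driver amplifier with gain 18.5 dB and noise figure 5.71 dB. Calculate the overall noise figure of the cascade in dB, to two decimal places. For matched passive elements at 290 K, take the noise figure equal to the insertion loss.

3.69 dB

Convert to linear (a loss of L dB is a gain of −L dB): F_i = 10^(NF_i/10), G_i = 10^(G_i,dB/10)
  Stage 1: F_1 = 10^(0.970/10) = 1.250, G_1 = 10^(−0.970/10) = 0.7998
  Stage 2: F_2 = 10^(1.81/10) = 1.517, G_2 = 10^(14.5/10) = 28.18
  Stage 3: F_3 = 10^(4.94/10) = 3.119, G_3 = 10^(−4.58/10) = 0.3483
  Stage 4: F_4 = 10^(5.71/10) = 3.724, G_4 = 10^(18.5/10) = 70.79
Friis cascade:
  F = 1.250 + (1.517 − 1)/0.7998 + (3.119 − 1)/22.54 + (3.724 − 1)/7.852 = 2.338
NF = 10 log₁₀(2.338) = 3.69 dB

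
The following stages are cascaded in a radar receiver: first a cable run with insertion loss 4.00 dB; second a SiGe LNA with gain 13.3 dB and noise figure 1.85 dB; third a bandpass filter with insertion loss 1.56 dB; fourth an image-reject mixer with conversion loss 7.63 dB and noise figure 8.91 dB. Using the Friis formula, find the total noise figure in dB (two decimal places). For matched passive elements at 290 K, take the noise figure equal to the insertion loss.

7.02 dB

Convert to linear (a loss of L dB is a gain of −L dB): F_i = 10^(NF_i/10), G_i = 10^(G_i,dB/10)
  Stage 1: F_1 = 10^(4.00/10) = 2.512, G_1 = 10^(−4.00/10) = 0.3981
  Stage 2: F_2 = 10^(1.85/10) = 1.531, G_2 = 10^(13.3/10) = 21.38
  Stage 3: F_3 = 10^(1.56/10) = 1.432, G_3 = 10^(−1.56/10) = 0.6982
  Stage 4: F_4 = 10^(8.91/10) = 7.780, G_4 = 10^(−7.63/10) = 0.1726
Friis cascade:
  F = 2.512 + (1.531 − 1)/0.3981 + (1.432 − 1)/8.511 + (7.780 − 1)/5.943 = 5.038
NF = 10 log₁₀(5.038) = 7.02 dB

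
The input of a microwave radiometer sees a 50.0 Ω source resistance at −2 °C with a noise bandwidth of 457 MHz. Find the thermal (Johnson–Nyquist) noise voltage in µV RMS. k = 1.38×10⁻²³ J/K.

18.5 µV

T = −2 °C + 273.15 = 271.15 K
V_n = √(4kTRB)
4kTRB = 4 × 1.38×10⁻²³ × 271.15 × 5.00×10¹ × 4.57×10⁸ = 3.42×10⁻¹⁰ V²
V_n = √(3.42×10⁻¹⁰) = 1.85×10⁻⁵ V = 18.5 µV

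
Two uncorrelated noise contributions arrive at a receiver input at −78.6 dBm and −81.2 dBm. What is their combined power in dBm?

Convert to linear, add, convert back:
P₁ = 1.38×10⁻¹¹ W, P₂ = 7.59×10⁻¹² W
P_tot = 2.14×10⁻¹¹ W → 10 log₁₀(P_tot / 10⁻³) = −76.7 dBm

−76.7 dBm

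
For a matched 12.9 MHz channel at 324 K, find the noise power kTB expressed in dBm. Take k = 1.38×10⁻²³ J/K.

P_n = kTB = 1.38×10⁻²³ × 324 × 1.29×10⁷ = 5.77×10⁻¹⁴ W
In dBm: 10 log₁₀(5.77×10⁻¹⁴ / 10⁻³) = −102.4 dBm

−102.4 dBm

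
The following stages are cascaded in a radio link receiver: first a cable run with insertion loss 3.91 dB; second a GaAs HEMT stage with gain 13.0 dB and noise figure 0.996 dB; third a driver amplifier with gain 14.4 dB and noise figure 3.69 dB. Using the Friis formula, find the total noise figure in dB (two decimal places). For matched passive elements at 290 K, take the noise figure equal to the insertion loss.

Convert to linear (a loss of L dB is a gain of −L dB): F_i = 10^(NF_i/10), G_i = 10^(G_i,dB/10)
  Stage 1: F_1 = 10^(3.91/10) = 2.460, G_1 = 10^(−3.91/10) = 0.4064
  Stage 2: F_2 = 10^(0.996/10) = 1.258, G_2 = 10^(13.0/10) = 19.95
  Stage 3: F_3 = 10^(3.69/10) = 2.339, G_3 = 10^(14.4/10) = 27.54
Friis cascade:
  F = 2.460 + (1.258 − 1)/0.4064 + (2.339 − 1)/8.110 = 3.260
NF = 10 log₁₀(3.260) = 5.13 dB

5.13 dB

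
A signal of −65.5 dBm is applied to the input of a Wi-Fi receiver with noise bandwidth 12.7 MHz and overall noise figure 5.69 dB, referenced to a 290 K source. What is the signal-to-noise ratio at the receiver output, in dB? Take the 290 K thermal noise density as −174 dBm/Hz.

31.8 dB

Noise floor: N = −174 + 10 log₁₀(B) + NF
10 log₁₀(1.27×10⁷) = 71.04 dB
N = −174 + 71.04 + 5.69 = −97.27 dBm
SNR = P_sig − N = −65.5 − (−97.27) = 31.77 dB → 31.8 dB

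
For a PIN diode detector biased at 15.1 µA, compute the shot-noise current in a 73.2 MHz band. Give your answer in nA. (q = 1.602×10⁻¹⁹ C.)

I_n = √(2qI·B)
2qI·B = 2 × 1.602×10⁻¹⁹ × 1.51×10⁻⁵ × 7.32×10⁷ = 3.54×10⁻¹⁶ A²
I_n = √(3.54×10⁻¹⁶) = 1.88×10⁻⁸ A = 18.8 nA

18.8 nA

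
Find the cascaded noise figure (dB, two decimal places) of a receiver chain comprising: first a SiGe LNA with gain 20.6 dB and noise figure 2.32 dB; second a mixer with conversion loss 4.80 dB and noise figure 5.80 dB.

Convert to linear (a loss of L dB is a gain of −L dB): F_i = 10^(NF_i/10), G_i = 10^(G_i,dB/10)
  Stage 1: F_1 = 10^(2.32/10) = 1.706, G_1 = 10^(20.6/10) = 114.8
  Stage 2: F_2 = 10^(5.80/10) = 3.802, G_2 = 10^(−4.80/10) = 0.3311
Friis cascade:
  F = 1.706 + (3.802 − 1)/114.8 = 1.730
NF = 10 log₁₀(1.730) = 2.38 dB

2.38 dB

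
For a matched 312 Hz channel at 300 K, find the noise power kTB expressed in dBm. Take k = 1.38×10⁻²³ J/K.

P_n = kTB = 1.38×10⁻²³ × 300 × 3.12×10² = 1.29×10⁻¹⁸ W
In dBm: 10 log₁₀(1.29×10⁻¹⁸ / 10⁻³) = −148.9 dBm

−148.9 dBm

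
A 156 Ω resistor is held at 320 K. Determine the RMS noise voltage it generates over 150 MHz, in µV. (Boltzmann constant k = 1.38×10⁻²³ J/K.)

20.3 µV

V_n = √(4kTRB)
4kTRB = 4 × 1.38×10⁻²³ × 320 × 1.56×10² × 1.50×10⁸ = 4.13×10⁻¹⁰ V²
V_n = √(4.13×10⁻¹⁰) = 2.03×10⁻⁵ V = 20.3 µV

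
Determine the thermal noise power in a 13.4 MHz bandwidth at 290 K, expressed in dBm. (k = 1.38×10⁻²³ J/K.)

P_n = kTB = 1.38×10⁻²³ × 290 × 1.34×10⁷ = 5.36×10⁻¹⁴ W
In dBm: 10 log₁₀(5.36×10⁻¹⁴ / 10⁻³) = −102.7 dBm

−102.7 dBm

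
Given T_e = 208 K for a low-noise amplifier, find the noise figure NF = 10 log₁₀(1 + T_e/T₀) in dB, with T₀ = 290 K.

F = 1 + T_e/T₀ = 1 + 208/290 = 1.71724
NF = 10 log₁₀(1.71724) = 2.35 dB

2.35 dB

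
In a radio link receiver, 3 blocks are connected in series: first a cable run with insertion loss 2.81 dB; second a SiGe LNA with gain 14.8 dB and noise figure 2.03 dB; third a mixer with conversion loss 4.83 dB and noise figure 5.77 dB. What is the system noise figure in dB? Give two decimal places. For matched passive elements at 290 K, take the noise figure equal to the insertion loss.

Convert to linear (a loss of L dB is a gain of −L dB): F_i = 10^(NF_i/10), G_i = 10^(G_i,dB/10)
  Stage 1: F_1 = 10^(2.81/10) = 1.910, G_1 = 10^(−2.81/10) = 0.5236
  Stage 2: F_2 = 10^(2.03/10) = 1.596, G_2 = 10^(14.8/10) = 30.20
  Stage 3: F_3 = 10^(5.77/10) = 3.776, G_3 = 10^(−4.83/10) = 0.3289
Friis cascade:
  F = 1.910 + (1.596 − 1)/0.5236 + (3.776 − 1)/15.81 = 3.223
NF = 10 log₁₀(3.223) = 5.08 dB

5.08 dB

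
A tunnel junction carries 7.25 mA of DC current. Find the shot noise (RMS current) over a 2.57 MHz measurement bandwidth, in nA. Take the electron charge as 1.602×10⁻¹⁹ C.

I_n = √(2qI·B)
2qI·B = 2 × 1.602×10⁻¹⁹ × 7.25×10⁻³ × 2.57×10⁶ = 5.97×10⁻¹⁵ A²
I_n = √(5.97×10⁻¹⁵) = 7.73×10⁻⁸ A = 77.3 nA

77.3 nA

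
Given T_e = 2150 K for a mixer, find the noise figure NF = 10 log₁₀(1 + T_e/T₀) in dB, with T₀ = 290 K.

9.25 dB

F = 1 + T_e/T₀ = 1 + 2150/290 = 8.41379
NF = 10 log₁₀(8.41379) = 9.25 dB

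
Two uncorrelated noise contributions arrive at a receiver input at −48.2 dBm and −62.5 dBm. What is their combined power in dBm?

−48.0 dBm

Convert to linear, add, convert back:
P₁ = 1.51×10⁻⁸ W, P₂ = 5.62×10⁻¹⁰ W
P_tot = 1.57×10⁻⁸ W → 10 log₁₀(P_tot / 10⁻³) = −48.0 dBm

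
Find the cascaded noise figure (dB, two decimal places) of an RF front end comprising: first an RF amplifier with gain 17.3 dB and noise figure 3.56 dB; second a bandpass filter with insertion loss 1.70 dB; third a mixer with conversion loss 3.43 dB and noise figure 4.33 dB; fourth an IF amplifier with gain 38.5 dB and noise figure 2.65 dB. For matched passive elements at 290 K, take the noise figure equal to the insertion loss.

Convert to linear (a loss of L dB is a gain of −L dB): F_i = 10^(NF_i/10), G_i = 10^(G_i,dB/10)
  Stage 1: F_1 = 10^(3.56/10) = 2.270, G_1 = 10^(17.3/10) = 53.70
  Stage 2: F_2 = 10^(1.70/10) = 1.479, G_2 = 10^(−1.70/10) = 0.6761
  Stage 3: F_3 = 10^(4.33/10) = 2.710, G_3 = 10^(−3.43/10) = 0.4539
  Stage 4: F_4 = 10^(2.65/10) = 1.841, G_4 = 10^(38.5/10) = 7079
Friis cascade:
  F = 2.270 + (1.479 − 1)/53.70 + (2.710 − 1)/36.31 + (1.841 − 1)/16.48 = 2.377
NF = 10 log₁₀(2.377) = 3.76 dB

3.76 dB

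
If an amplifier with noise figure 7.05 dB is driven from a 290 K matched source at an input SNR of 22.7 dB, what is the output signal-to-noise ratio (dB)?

15.65 dB

By definition F = SNR_in/SNR_out, so in dB: SNR_out = SNR_in − NF
SNR_out = 22.7 − 7.05 = 15.65 dB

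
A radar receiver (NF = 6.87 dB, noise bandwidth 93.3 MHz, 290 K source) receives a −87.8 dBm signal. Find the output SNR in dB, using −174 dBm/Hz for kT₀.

Noise floor: N = −174 + 10 log₁₀(B) + NF
10 log₁₀(9.33×10⁷) = 79.7 dB
N = −174 + 79.7 + 6.87 = −87.43 dBm
SNR = P_sig − N = −87.8 − (−87.43) = −0.37 dB → −0.4 dB

−0.4 dB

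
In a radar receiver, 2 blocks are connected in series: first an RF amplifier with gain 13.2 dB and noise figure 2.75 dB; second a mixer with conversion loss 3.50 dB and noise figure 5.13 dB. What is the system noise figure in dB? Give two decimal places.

Convert to linear (a loss of L dB is a gain of −L dB): F_i = 10^(NF_i/10), G_i = 10^(G_i,dB/10)
  Stage 1: F_1 = 10^(2.75/10) = 1.884, G_1 = 10^(13.2/10) = 20.89
  Stage 2: F_2 = 10^(5.13/10) = 3.258, G_2 = 10^(−3.50/10) = 0.4467
Friis cascade:
  F = 1.884 + (3.258 − 1)/20.89 = 1.992
NF = 10 log₁₀(1.992) = 2.99 dB

2.99 dB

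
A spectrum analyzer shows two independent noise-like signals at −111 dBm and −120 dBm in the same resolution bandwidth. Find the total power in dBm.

−110.5 dBm

Convert to linear, add, convert back:
P₁ = 7.94×10⁻¹⁵ W, P₂ = 1.00×10⁻¹⁵ W
P_tot = 8.94×10⁻¹⁵ W → 10 log₁₀(P_tot / 10⁻³) = −110.5 dBm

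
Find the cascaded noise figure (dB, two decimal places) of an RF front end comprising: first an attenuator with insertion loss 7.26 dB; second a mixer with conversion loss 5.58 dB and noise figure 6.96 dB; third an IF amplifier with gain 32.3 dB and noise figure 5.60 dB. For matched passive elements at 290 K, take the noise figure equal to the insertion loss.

18.87 dB

Convert to linear (a loss of L dB is a gain of −L dB): F_i = 10^(NF_i/10), G_i = 10^(G_i,dB/10)
  Stage 1: F_1 = 10^(7.26/10) = 5.321, G_1 = 10^(−7.26/10) = 0.1879
  Stage 2: F_2 = 10^(6.96/10) = 4.966, G_2 = 10^(−5.58/10) = 0.2767
  Stage 3: F_3 = 10^(5.60/10) = 3.631, G_3 = 10^(32.3/10) = 1698
Friis cascade:
  F = 5.321 + (4.966 − 1)/0.1879 + (3.631 − 1)/0.05200 = 77.02
NF = 10 log₁₀(77.02) = 18.87 dB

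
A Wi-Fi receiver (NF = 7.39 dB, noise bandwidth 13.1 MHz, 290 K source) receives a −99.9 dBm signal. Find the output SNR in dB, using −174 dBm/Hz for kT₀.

Noise floor: N = −174 + 10 log₁₀(B) + NF
10 log₁₀(1.31×10⁷) = 71.17 dB
N = −174 + 71.17 + 7.39 = −95.44 dBm
SNR = P_sig − N = −99.9 − (−95.44) = −4.46 dB → −4.5 dB

−4.5 dB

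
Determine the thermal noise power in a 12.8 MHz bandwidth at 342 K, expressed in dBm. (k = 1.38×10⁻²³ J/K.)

−102.2 dBm

P_n = kTB = 1.38×10⁻²³ × 342 × 1.28×10⁷ = 6.04×10⁻¹⁴ W
In dBm: 10 log₁₀(6.04×10⁻¹⁴ / 10⁻³) = −102.2 dBm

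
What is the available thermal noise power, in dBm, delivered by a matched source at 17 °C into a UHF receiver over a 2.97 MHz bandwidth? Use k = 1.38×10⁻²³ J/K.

T = 17 °C + 273.15 = 290.15 K
P_n = kTB = 1.38×10⁻²³ × 290.15 × 2.97×10⁶ = 1.19×10⁻¹⁴ W
In dBm: 10 log₁₀(1.19×10⁻¹⁴ / 10⁻³) = −109.2 dBm

−109.2 dBm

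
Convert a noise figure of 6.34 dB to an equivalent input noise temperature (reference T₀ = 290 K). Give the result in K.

F = 10^(6.34/10) = 4.30527
T_e = (F − 1)·T₀ = (4.30527 − 1) × 290 = 959 K

959 K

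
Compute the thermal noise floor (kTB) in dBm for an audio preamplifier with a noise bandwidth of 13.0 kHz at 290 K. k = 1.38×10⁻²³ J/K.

P_n = kTB = 1.38×10⁻²³ × 290 × 1.30×10⁴ = 5.20×10⁻¹⁷ W
In dBm: 10 log₁₀(5.20×10⁻¹⁷ / 10⁻³) = −132.8 dBm

−132.8 dBm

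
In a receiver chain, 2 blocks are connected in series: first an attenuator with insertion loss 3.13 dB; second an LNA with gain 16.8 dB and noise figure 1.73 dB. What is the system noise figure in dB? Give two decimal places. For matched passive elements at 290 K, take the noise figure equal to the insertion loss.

4.86 dB

Convert to linear (a loss of L dB is a gain of −L dB): F_i = 10^(NF_i/10), G_i = 10^(G_i,dB/10)
  Stage 1: F_1 = 10^(3.13/10) = 2.056, G_1 = 10^(−3.13/10) = 0.4864
  Stage 2: F_2 = 10^(1.73/10) = 1.489, G_2 = 10^(16.8/10) = 47.86
Friis cascade:
  F = 2.056 + (1.489 − 1)/0.4864 = 3.062
NF = 10 log₁₀(3.062) = 4.86 dB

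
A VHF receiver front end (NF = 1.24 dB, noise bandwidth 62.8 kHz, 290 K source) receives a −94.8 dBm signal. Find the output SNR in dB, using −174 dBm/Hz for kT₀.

Noise floor: N = −174 + 10 log₁₀(B) + NF
10 log₁₀(6.28×10⁴) = 47.98 dB
N = −174 + 47.98 + 1.24 = −124.78 dBm
SNR = P_sig − N = −94.8 − (−124.78) = 29.98 dB → 30.0 dB

30.0 dB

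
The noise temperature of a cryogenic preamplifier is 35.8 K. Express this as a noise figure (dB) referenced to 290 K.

F = 1 + T_e/T₀ = 1 + 35.8/290 = 1.12345
NF = 10 log₁₀(1.12345) = 0.506 dB

0.506 dB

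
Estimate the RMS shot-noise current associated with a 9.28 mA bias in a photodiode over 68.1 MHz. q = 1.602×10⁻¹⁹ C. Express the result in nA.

450 nA

I_n = √(2qI·B)
2qI·B = 2 × 1.602×10⁻¹⁹ × 9.28×10⁻³ × 6.81×10⁷ = 2.02×10⁻¹³ A²
I_n = √(2.02×10⁻¹³) = 4.50×10⁻⁷ A = 450 nA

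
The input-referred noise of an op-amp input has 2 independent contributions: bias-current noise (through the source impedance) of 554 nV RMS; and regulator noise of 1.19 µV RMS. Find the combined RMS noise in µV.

Uncorrelated sources add in power (mean-square): V_tot = √(ΣV_i²)
V_tot = √[(5.54×10⁻⁷)² + (1.19×10⁻⁶)²] = 1.31×10⁻⁶ V = 1.31 µV

1.31 µV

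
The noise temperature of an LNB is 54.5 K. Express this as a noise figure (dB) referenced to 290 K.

F = 1 + T_e/T₀ = 1 + 54.5/290 = 1.18793
NF = 10 log₁₀(1.18793) = 0.748 dB

0.748 dB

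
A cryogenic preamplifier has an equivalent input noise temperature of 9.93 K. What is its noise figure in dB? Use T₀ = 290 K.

F = 1 + T_e/T₀ = 1 + 9.93/290 = 1.03424
NF = 10 log₁₀(1.03424) = 0.146 dB

0.146 dB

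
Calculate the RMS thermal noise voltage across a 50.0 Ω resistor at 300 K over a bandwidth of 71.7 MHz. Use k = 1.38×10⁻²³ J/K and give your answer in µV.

V_n = √(4kTRB)
4kTRB = 4 × 1.38×10⁻²³ × 300 × 5.00×10¹ × 7.17×10⁷ = 5.94×10⁻¹¹ V²
V_n = √(5.94×10⁻¹¹) = 7.71×10⁻⁶ V = 7.71 µV

7.71 µV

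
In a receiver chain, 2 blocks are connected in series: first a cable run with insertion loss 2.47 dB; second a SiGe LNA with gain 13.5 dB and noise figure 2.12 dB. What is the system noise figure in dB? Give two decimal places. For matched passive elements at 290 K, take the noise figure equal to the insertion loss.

Convert to linear (a loss of L dB is a gain of −L dB): F_i = 10^(NF_i/10), G_i = 10^(G_i,dB/10)
  Stage 1: F_1 = 10^(2.47/10) = 1.766, G_1 = 10^(−2.47/10) = 0.5662
  Stage 2: F_2 = 10^(2.12/10) = 1.629, G_2 = 10^(13.5/10) = 22.39
Friis cascade:
  F = 1.766 + (1.629 − 1)/0.5662 = 2.877
NF = 10 log₁₀(2.877) = 4.59 dB

4.59 dB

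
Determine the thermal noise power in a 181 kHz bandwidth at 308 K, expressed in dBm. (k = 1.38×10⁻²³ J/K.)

−121.1 dBm

P_n = kTB = 1.38×10⁻²³ × 308 × 1.81×10⁵ = 7.69×10⁻¹⁶ W
In dBm: 10 log₁₀(7.69×10⁻¹⁶ / 10⁻³) = −121.1 dBm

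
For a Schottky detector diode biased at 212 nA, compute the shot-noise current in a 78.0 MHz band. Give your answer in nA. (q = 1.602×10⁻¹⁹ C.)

2.30 nA

I_n = √(2qI·B)
2qI·B = 2 × 1.602×10⁻¹⁹ × 2.12×10⁻⁷ × 7.80×10⁷ = 5.30×10⁻¹⁸ A²
I_n = √(5.30×10⁻¹⁸) = 2.30×10⁻⁹ A = 2.30 nA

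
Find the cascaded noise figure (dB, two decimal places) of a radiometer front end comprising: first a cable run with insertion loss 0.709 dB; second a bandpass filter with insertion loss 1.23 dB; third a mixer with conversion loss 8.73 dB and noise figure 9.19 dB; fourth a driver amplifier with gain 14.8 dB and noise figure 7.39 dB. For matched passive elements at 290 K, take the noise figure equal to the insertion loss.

18.15 dB

Convert to linear (a loss of L dB is a gain of −L dB): F_i = 10^(NF_i/10), G_i = 10^(G_i,dB/10)
  Stage 1: F_1 = 10^(0.709/10) = 1.177, G_1 = 10^(−0.709/10) = 0.8494
  Stage 2: F_2 = 10^(1.23/10) = 1.327, G_2 = 10^(−1.23/10) = 0.7534
  Stage 3: F_3 = 10^(9.19/10) = 8.299, G_3 = 10^(−8.73/10) = 0.1340
  Stage 4: F_4 = 10^(7.39/10) = 5.483, G_4 = 10^(14.8/10) = 30.20
Friis cascade:
  F = 1.177 + (1.327 − 1)/0.8494 + (8.299 − 1)/0.6399 + (5.483 − 1)/0.08572 = 65.26
NF = 10 log₁₀(65.26) = 18.15 dB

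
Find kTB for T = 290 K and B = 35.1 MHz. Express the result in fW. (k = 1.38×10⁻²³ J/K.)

P_n = kTB = 1.38×10⁻²³ × 290 × 3.51×10⁷ = 1.40×10⁻¹³ W = 140 fW

140 fW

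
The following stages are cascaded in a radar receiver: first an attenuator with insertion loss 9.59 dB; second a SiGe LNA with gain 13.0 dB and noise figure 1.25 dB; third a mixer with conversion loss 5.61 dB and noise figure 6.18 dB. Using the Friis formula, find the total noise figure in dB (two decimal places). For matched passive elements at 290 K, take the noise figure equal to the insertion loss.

11.33 dB

Convert to linear (a loss of L dB is a gain of −L dB): F_i = 10^(NF_i/10), G_i = 10^(G_i,dB/10)
  Stage 1: F_1 = 10^(9.59/10) = 9.099, G_1 = 10^(−9.59/10) = 0.1099
  Stage 2: F_2 = 10^(1.25/10) = 1.334, G_2 = 10^(13.0/10) = 19.95
  Stage 3: F_3 = 10^(6.18/10) = 4.150, G_3 = 10^(−5.61/10) = 0.2748
Friis cascade:
  F = 9.099 + (1.334 − 1)/0.1099 + (4.150 − 1)/2.193 = 13.57
NF = 10 log₁₀(13.57) = 11.33 dB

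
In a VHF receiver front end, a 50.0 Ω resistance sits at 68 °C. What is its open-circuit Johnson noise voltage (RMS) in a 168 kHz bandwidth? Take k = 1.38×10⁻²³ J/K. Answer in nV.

T = 68 °C + 273.15 = 341.15 K
V_n = √(4kTRB)
4kTRB = 4 × 1.38×10⁻²³ × 341.15 × 5.00×10¹ × 1.68×10⁵ = 1.58×10⁻¹³ V²
V_n = √(1.58×10⁻¹³) = 3.98×10⁻⁷ V = 398 nV

398 nV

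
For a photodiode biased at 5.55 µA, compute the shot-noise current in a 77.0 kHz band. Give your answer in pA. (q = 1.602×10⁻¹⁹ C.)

I_n = √(2qI·B)
2qI·B = 2 × 1.602×10⁻¹⁹ × 5.55×10⁻⁶ × 7.70×10⁴ = 1.37×10⁻¹⁹ A²
I_n = √(1.37×10⁻¹⁹) = 3.70×10⁻¹⁰ A = 370 pA

370 pA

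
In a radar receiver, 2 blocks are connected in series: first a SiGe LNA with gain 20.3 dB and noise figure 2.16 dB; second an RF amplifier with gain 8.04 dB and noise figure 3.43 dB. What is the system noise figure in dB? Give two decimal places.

Convert to linear (a loss of L dB is a gain of −L dB): F_i = 10^(NF_i/10), G_i = 10^(G_i,dB/10)
  Stage 1: F_1 = 10^(2.16/10) = 1.644, G_1 = 10^(20.3/10) = 107.2
  Stage 2: F_2 = 10^(3.43/10) = 2.203, G_2 = 10^(8.04/10) = 6.368
Friis cascade:
  F = 1.644 + (2.203 − 1)/107.2 = 1.656
NF = 10 log₁₀(1.656) = 2.19 dB

2.19 dB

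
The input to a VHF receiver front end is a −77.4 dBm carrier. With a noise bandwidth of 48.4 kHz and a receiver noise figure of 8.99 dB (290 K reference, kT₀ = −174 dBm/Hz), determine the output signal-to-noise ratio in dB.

40.8 dB

Noise floor: N = −174 + 10 log₁₀(B) + NF
10 log₁₀(4.84×10⁴) = 46.85 dB
N = −174 + 46.85 + 8.99 = −118.16 dBm
SNR = P_sig − N = −77.4 − (−118.16) = 40.76 dB → 40.8 dB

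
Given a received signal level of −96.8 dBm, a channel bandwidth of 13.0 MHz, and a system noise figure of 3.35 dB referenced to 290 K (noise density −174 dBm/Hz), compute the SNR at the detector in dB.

Noise floor: N = −174 + 10 log₁₀(B) + NF
10 log₁₀(1.30×10⁷) = 71.14 dB
N = −174 + 71.14 + 3.35 = −99.51 dBm
SNR = P_sig − N = −96.8 − (−99.51) = 2.71 dB → 2.7 dB

2.7 dB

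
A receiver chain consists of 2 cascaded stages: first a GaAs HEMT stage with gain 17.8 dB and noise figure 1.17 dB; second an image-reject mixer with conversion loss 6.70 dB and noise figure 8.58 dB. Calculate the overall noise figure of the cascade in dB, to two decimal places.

Convert to linear (a loss of L dB is a gain of −L dB): F_i = 10^(NF_i/10), G_i = 10^(G_i,dB/10)
  Stage 1: F_1 = 10^(1.17/10) = 1.309, G_1 = 10^(17.8/10) = 60.26
  Stage 2: F_2 = 10^(8.58/10) = 7.211, G_2 = 10^(−6.70/10) = 0.2138
Friis cascade:
  F = 1.309 + (7.211 − 1)/60.26 = 1.412
NF = 10 log₁₀(1.412) = 1.50 dB

1.50 dB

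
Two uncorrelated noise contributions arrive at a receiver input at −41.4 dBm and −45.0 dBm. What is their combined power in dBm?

Convert to linear, add, convert back:
P₁ = 7.24×10⁻⁸ W, P₂ = 3.16×10⁻⁸ W
P_tot = 1.04×10⁻⁷ W → 10 log₁₀(P_tot / 10⁻³) = −39.8 dBm

−39.8 dBm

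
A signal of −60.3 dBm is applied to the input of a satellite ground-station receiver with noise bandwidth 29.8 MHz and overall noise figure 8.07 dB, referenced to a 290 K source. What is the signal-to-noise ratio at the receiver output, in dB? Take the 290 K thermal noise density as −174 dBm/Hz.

30.9 dB

Noise floor: N = −174 + 10 log₁₀(B) + NF
10 log₁₀(2.98×10⁷) = 74.74 dB
N = −174 + 74.74 + 8.07 = −91.19 dBm
SNR = P_sig − N = −60.3 − (−91.19) = 30.89 dB → 30.9 dB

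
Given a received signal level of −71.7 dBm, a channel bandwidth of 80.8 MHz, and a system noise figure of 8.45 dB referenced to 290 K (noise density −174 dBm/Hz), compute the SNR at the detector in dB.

14.8 dB

Noise floor: N = −174 + 10 log₁₀(B) + NF
10 log₁₀(8.08×10⁷) = 79.07 dB
N = −174 + 79.07 + 8.45 = −86.48 dBm
SNR = P_sig − N = −71.7 − (−86.48) = 14.78 dB → 14.8 dB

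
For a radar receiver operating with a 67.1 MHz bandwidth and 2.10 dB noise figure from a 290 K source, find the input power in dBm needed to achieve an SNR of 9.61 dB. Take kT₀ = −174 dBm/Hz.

Sensitivity = −174 + 10 log₁₀(B) + NF + SNR_min
= −174 + 78.27 + 2.10 + 9.61
= −84.02 dBm → −84.0 dBm

−84.0 dBm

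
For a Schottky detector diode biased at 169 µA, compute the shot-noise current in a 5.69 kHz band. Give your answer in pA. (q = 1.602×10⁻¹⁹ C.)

I_n = √(2qI·B)
2qI·B = 2 × 1.602×10⁻¹⁹ × 1.69×10⁻⁴ × 5.69×10³ = 3.08×10⁻¹⁹ A²
I_n = √(3.08×10⁻¹⁹) = 5.55×10⁻¹⁰ A = 555 pA

555 pA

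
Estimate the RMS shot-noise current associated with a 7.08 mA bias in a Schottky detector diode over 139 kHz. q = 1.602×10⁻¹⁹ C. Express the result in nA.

17.8 nA

I_n = √(2qI·B)
2qI·B = 2 × 1.602×10⁻¹⁹ × 7.08×10⁻³ × 1.39×10⁵ = 3.15×10⁻¹⁶ A²
I_n = √(3.15×10⁻¹⁶) = 1.78×10⁻⁸ A = 17.8 nA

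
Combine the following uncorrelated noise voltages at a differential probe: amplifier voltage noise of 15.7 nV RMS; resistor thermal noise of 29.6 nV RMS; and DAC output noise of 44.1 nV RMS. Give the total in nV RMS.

Uncorrelated sources add in power (mean-square): V_tot = √(ΣV_i²)
V_tot = √[(1.57×10⁻⁸)² + (2.96×10⁻⁸)² + (4.41×10⁻⁸)²] = 5.54×10⁻⁸ V = 55.4 nV

55.4 nV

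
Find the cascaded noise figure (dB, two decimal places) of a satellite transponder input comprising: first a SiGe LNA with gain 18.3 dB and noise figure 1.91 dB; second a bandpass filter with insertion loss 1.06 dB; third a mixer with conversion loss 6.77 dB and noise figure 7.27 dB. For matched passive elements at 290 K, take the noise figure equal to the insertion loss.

Convert to linear (a loss of L dB is a gain of −L dB): F_i = 10^(NF_i/10), G_i = 10^(G_i,dB/10)
  Stage 1: F_1 = 10^(1.91/10) = 1.552, G_1 = 10^(18.3/10) = 67.61
  Stage 2: F_2 = 10^(1.06/10) = 1.276, G_2 = 10^(−1.06/10) = 0.7834
  Stage 3: F_3 = 10^(7.27/10) = 5.333, G_3 = 10^(−6.77/10) = 0.2104
Friis cascade:
  F = 1.552 + (1.276 − 1)/67.61 + (5.333 − 1)/52.97 = 1.638
NF = 10 log₁₀(1.638) = 2.14 dB

2.14 dB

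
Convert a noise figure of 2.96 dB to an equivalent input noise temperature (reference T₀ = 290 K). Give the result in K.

F = 10^(2.96/10) = 1.97697
T_e = (F − 1)·T₀ = (1.97697 − 1) × 290 = 283 K

283 K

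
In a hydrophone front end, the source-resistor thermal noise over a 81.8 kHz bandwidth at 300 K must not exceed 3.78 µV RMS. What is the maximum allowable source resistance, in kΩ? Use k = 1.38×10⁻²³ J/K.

Johnson–Nyquist: V_n = √(4kTRB) ⇒ R = V_n² / (4kTB)
4kTB = 4 × 1.38×10⁻²³ × 300 × 8.18×10⁴ = 1.35×10⁻¹⁵
R = (3.78×10⁻⁶)² / 1.35×10⁻¹⁵ = 1.05×10⁴ Ω = 10.5 kΩ

10.5 kΩ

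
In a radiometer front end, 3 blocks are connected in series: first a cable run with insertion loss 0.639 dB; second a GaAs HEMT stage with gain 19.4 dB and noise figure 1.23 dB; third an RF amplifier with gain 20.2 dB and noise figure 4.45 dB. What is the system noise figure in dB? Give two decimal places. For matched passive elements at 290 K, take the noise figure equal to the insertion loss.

1.94 dB

Convert to linear (a loss of L dB is a gain of −L dB): F_i = 10^(NF_i/10), G_i = 10^(G_i,dB/10)
  Stage 1: F_1 = 10^(0.639/10) = 1.159, G_1 = 10^(−0.639/10) = 0.8632
  Stage 2: F_2 = 10^(1.23/10) = 1.327, G_2 = 10^(19.4/10) = 87.10
  Stage 3: F_3 = 10^(4.45/10) = 2.786, G_3 = 10^(20.2/10) = 104.7
Friis cascade:
  F = 1.159 + (1.327 − 1)/0.8632 + (2.786 − 1)/75.18 = 1.562
NF = 10 log₁₀(1.562) = 1.94 dB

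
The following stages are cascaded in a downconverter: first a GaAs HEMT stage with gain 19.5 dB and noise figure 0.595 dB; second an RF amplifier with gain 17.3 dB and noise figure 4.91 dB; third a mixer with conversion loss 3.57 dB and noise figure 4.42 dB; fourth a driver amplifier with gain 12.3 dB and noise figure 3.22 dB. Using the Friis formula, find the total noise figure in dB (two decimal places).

Convert to linear (a loss of L dB is a gain of −L dB): F_i = 10^(NF_i/10), G_i = 10^(G_i,dB/10)
  Stage 1: F_1 = 10^(0.595/10) = 1.147, G_1 = 10^(19.5/10) = 89.13
  Stage 2: F_2 = 10^(4.91/10) = 3.097, G_2 = 10^(17.3/10) = 53.70
  Stage 3: F_3 = 10^(4.42/10) = 2.767, G_3 = 10^(−3.57/10) = 0.4395
  Stage 4: F_4 = 10^(3.22/10) = 2.099, G_4 = 10^(12.3/10) = 16.98
Friis cascade:
  F = 1.147 + (3.097 − 1)/89.13 + (2.767 − 1)/4786 + (2.099 − 1)/2104 = 1.171
NF = 10 log₁₀(1.171) = 0.69 dB

0.69 dB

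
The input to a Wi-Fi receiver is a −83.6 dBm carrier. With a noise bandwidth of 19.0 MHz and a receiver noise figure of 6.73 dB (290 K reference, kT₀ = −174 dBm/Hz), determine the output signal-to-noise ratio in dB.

10.9 dB

Noise floor: N = −174 + 10 log₁₀(B) + NF
10 log₁₀(1.90×10⁷) = 72.79 dB
N = −174 + 72.79 + 6.73 = −94.48 dBm
SNR = P_sig − N = −83.6 − (−94.48) = 10.88 dB → 10.9 dB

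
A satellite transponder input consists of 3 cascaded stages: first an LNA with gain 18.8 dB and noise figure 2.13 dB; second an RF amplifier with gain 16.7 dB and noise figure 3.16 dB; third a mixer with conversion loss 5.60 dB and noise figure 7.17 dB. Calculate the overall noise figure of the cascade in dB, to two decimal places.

Convert to linear (a loss of L dB is a gain of −L dB): F_i = 10^(NF_i/10), G_i = 10^(G_i,dB/10)
  Stage 1: F_1 = 10^(2.13/10) = 1.633, G_1 = 10^(18.8/10) = 75.86
  Stage 2: F_2 = 10^(3.16/10) = 2.070, G_2 = 10^(16.7/10) = 46.77
  Stage 3: F_3 = 10^(7.17/10) = 5.212, G_3 = 10^(−5.60/10) = 0.2754
Friis cascade:
  F = 1.633 + (2.070 − 1)/75.86 + (5.212 − 1)/3548 = 1.648
NF = 10 log₁₀(1.648) = 2.17 dB

2.17 dB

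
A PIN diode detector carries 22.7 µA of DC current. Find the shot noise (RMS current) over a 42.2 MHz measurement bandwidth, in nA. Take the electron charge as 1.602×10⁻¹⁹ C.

I_n = √(2qI·B)
2qI·B = 2 × 1.602×10⁻¹⁹ × 2.27×10⁻⁵ × 4.22×10⁷ = 3.07×10⁻¹⁶ A²
I_n = √(3.07×10⁻¹⁶) = 1.75×10⁻⁸ A = 17.5 nA

17.5 nA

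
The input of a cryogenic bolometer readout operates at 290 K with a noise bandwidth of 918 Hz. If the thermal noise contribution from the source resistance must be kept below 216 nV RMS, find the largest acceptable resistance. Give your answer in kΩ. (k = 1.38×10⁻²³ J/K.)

Johnson–Nyquist: V_n = √(4kTRB) ⇒ R = V_n² / (4kTB)
4kTB = 4 × 1.38×10⁻²³ × 290 × 9.18×10² = 1.47×10⁻¹⁷
R = (2.16×10⁻⁷)² / 1.47×10⁻¹⁷ = 3.17×10³ Ω = 3.17 kΩ

3.17 kΩ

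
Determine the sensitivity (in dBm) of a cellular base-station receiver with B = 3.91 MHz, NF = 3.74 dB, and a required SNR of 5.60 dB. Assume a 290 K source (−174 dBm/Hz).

−98.7 dBm

Sensitivity = −174 + 10 log₁₀(B) + NF + SNR_min
= −174 + 65.92 + 3.74 + 5.60
= −98.74 dBm → −98.7 dBm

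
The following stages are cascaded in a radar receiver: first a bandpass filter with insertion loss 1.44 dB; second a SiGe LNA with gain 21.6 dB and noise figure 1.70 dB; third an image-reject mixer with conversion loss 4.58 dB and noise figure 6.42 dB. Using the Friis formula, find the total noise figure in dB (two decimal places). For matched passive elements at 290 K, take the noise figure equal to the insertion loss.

3.21 dB

Convert to linear (a loss of L dB is a gain of −L dB): F_i = 10^(NF_i/10), G_i = 10^(G_i,dB/10)
  Stage 1: F_1 = 10^(1.44/10) = 1.393, G_1 = 10^(−1.44/10) = 0.7178
  Stage 2: F_2 = 10^(1.70/10) = 1.479, G_2 = 10^(21.6/10) = 144.5
  Stage 3: F_3 = 10^(6.42/10) = 4.385, G_3 = 10^(−4.58/10) = 0.3483
Friis cascade:
  F = 1.393 + (1.479 − 1)/0.7178 + (4.385 − 1)/103.8 = 2.093
NF = 10 log₁₀(2.093) = 3.21 dB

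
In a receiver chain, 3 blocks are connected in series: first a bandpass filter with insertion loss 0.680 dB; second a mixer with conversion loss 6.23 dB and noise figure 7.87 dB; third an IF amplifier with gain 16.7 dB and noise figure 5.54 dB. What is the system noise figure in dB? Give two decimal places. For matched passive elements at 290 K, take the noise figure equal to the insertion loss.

12.97 dB

Convert to linear (a loss of L dB is a gain of −L dB): F_i = 10^(NF_i/10), G_i = 10^(G_i,dB/10)
  Stage 1: F_1 = 10^(0.680/10) = 1.169, G_1 = 10^(−0.680/10) = 0.8551
  Stage 2: F_2 = 10^(7.87/10) = 6.124, G_2 = 10^(−6.23/10) = 0.2382
  Stage 3: F_3 = 10^(5.54/10) = 3.581, G_3 = 10^(16.7/10) = 46.77
Friis cascade:
  F = 1.169 + (6.124 − 1)/0.8551 + (3.581 − 1)/0.2037 = 19.83
NF = 10 log₁₀(19.83) = 12.97 dB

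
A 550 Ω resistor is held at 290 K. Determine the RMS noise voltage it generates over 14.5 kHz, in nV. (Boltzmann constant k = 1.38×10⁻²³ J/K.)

V_n = √(4kTRB)
4kTRB = 4 × 1.38×10⁻²³ × 290 × 5.50×10² × 1.45×10⁴ = 1.28×10⁻¹³ V²
V_n = √(1.28×10⁻¹³) = 3.57×10⁻⁷ V = 357 nV

357 nV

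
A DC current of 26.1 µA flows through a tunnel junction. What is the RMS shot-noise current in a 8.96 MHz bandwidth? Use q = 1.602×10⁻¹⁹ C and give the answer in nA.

I_n = √(2qI·B)
2qI·B = 2 × 1.602×10⁻¹⁹ × 2.61×10⁻⁵ × 8.96×10⁶ = 7.49×10⁻¹⁷ A²
I_n = √(7.49×10⁻¹⁷) = 8.66×10⁻⁹ A = 8.66 nA

8.66 nA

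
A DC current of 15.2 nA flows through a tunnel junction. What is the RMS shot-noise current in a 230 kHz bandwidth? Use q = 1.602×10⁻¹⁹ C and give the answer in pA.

33.5 pA

I_n = √(2qI·B)
2qI·B = 2 × 1.602×10⁻¹⁹ × 1.52×10⁻⁸ × 2.30×10⁵ = 1.12×10⁻²¹ A²
I_n = √(1.12×10⁻²¹) = 3.35×10⁻¹¹ A = 33.5 pA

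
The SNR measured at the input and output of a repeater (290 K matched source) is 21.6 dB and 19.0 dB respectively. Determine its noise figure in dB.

2.6 dB

NF (dB) = SNR_in(dB) − SNR_out(dB) when the source is at T₀
NF = 21.6 − 19.0 = 2.6 dB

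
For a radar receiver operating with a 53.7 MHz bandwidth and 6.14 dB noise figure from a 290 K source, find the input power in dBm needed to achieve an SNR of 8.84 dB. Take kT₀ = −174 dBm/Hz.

Sensitivity = −174 + 10 log₁₀(B) + NF + SNR_min
= −174 + 77.3 + 6.14 + 8.84
= −81.72 dBm → −81.7 dBm

−81.7 dBm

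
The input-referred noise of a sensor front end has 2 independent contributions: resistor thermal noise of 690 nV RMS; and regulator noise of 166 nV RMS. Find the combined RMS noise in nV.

710 nV

Uncorrelated sources add in power (mean-square): V_tot = √(ΣV_i²)
V_tot = √[(6.90×10⁻⁷)² + (1.66×10⁻⁷)²] = 7.10×10⁻⁷ V = 710 nV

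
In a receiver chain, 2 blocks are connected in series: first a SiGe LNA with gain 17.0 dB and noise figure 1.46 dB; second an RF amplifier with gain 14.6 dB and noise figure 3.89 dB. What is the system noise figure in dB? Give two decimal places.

Convert to linear (a loss of L dB is a gain of −L dB): F_i = 10^(NF_i/10), G_i = 10^(G_i,dB/10)
  Stage 1: F_1 = 10^(1.46/10) = 1.400, G_1 = 10^(17.0/10) = 50.12
  Stage 2: F_2 = 10^(3.89/10) = 2.449, G_2 = 10^(14.6/10) = 28.84
Friis cascade:
  F = 1.400 + (2.449 − 1)/50.12 = 1.428
NF = 10 log₁₀(1.428) = 1.55 dB

1.55 dB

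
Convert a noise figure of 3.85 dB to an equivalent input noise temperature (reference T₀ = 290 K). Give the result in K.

F = 10^(3.85/10) = 2.42661
T_e = (F − 1)·T₀ = (2.42661 − 1) × 290 = 414 K

414 K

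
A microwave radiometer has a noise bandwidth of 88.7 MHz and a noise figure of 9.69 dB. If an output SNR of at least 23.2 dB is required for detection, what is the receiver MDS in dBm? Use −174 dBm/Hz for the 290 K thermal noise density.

−61.6 dBm

Sensitivity = −174 + 10 log₁₀(B) + NF + SNR_min
= −174 + 79.48 + 9.69 + 23.2
= −61.63 dBm → −61.6 dBm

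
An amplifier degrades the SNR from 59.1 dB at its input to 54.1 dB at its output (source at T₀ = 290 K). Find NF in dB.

NF (dB) = SNR_in(dB) − SNR_out(dB) when the source is at T₀
NF = 59.1 − 54.1 = 5.0 dB

5.0 dB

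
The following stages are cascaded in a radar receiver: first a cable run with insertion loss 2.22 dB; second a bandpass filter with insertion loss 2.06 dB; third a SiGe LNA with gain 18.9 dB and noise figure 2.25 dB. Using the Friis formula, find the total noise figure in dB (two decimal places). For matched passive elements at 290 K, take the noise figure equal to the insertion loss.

Convert to linear (a loss of L dB is a gain of −L dB): F_i = 10^(NF_i/10), G_i = 10^(G_i,dB/10)
  Stage 1: F_1 = 10^(2.22/10) = 1.667, G_1 = 10^(−2.22/10) = 0.5998
  Stage 2: F_2 = 10^(2.06/10) = 1.607, G_2 = 10^(−2.06/10) = 0.6223
  Stage 3: F_3 = 10^(2.25/10) = 1.679, G_3 = 10^(18.9/10) = 77.62
Friis cascade:
  F = 1.667 + (1.607 − 1)/0.5998 + (1.679 − 1)/0.3733 = 4.498
NF = 10 log₁₀(4.498) = 6.53 dB

6.53 dB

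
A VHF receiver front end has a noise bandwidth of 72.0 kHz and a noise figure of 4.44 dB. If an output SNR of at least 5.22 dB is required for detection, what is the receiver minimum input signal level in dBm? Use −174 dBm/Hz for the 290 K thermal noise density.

−115.8 dBm

Sensitivity = −174 + 10 log₁₀(B) + NF + SNR_min
= −174 + 48.57 + 4.44 + 5.22
= −115.77 dBm → −115.8 dBm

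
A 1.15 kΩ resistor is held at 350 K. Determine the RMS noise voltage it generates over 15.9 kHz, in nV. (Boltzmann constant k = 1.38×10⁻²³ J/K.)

V_n = √(4kTRB)
4kTRB = 4 × 1.38×10⁻²³ × 350 × 1.15×10³ × 1.59×10⁴ = 3.53×10⁻¹³ V²
V_n = √(3.53×10⁻¹³) = 5.94×10⁻⁷ V = 594 nV

594 nV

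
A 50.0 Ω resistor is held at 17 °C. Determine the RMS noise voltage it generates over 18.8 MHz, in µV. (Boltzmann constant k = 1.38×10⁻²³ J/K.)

T = 17 °C + 273.15 = 290.15 K
V_n = √(4kTRB)
4kTRB = 4 × 1.38×10⁻²³ × 290.15 × 5.00×10¹ × 1.88×10⁷ = 1.51×10⁻¹¹ V²
V_n = √(1.51×10⁻¹¹) = 3.88×10⁻⁶ V = 3.88 µV

3.88 µV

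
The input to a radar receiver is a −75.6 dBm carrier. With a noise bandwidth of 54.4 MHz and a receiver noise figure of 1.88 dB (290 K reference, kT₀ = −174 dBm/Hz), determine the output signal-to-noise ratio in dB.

Noise floor: N = −174 + 10 log₁₀(B) + NF
10 log₁₀(5.44×10⁷) = 77.36 dB
N = −174 + 77.36 + 1.88 = −94.76 dBm
SNR = P_sig − N = −75.6 − (−94.76) = 19.16 dB → 19.2 dB

19.2 dB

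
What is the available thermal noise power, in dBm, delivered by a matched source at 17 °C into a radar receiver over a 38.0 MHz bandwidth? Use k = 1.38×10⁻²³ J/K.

−98.2 dBm

T = 17 °C + 273.15 = 290.15 K
P_n = kTB = 1.38×10⁻²³ × 290.15 × 3.80×10⁷ = 1.52×10⁻¹³ W
In dBm: 10 log₁₀(1.52×10⁻¹³ / 10⁻³) = −98.2 dBm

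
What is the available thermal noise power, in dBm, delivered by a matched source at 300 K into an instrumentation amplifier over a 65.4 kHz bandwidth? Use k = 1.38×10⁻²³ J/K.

−125.7 dBm

P_n = kTB = 1.38×10⁻²³ × 300 × 6.54×10⁴ = 2.71×10⁻¹⁶ W
In dBm: 10 log₁₀(2.71×10⁻¹⁶ / 10⁻³) = −125.7 dBm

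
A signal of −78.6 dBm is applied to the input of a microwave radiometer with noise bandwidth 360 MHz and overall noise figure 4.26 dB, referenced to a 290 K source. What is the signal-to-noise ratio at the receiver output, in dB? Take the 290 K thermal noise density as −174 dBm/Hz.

Noise floor: N = −174 + 10 log₁₀(B) + NF
10 log₁₀(3.60×10⁸) = 85.56 dB
N = −174 + 85.56 + 4.26 = −84.18 dBm
SNR = P_sig − N = −78.6 − (−84.18) = 5.58 dB → 5.6 dB

5.6 dB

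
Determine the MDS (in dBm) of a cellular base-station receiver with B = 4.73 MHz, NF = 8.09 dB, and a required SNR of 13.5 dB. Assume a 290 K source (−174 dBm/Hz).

Sensitivity = −174 + 10 log₁₀(B) + NF + SNR_min
= −174 + 66.75 + 8.09 + 13.5
= −85.66 dBm → −85.7 dBm

−85.7 dBm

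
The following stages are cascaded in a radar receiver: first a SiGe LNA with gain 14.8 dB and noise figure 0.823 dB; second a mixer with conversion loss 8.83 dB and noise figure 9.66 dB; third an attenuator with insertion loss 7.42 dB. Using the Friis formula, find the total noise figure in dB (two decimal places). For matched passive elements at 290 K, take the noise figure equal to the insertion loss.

4.19 dB

Convert to linear (a loss of L dB is a gain of −L dB): F_i = 10^(NF_i/10), G_i = 10^(G_i,dB/10)
  Stage 1: F_1 = 10^(0.823/10) = 1.209, G_1 = 10^(14.8/10) = 30.20
  Stage 2: F_2 = 10^(9.66/10) = 9.247, G_2 = 10^(−8.83/10) = 0.1309
  Stage 3: F_3 = 10^(7.42/10) = 5.521, G_3 = 10^(−7.42/10) = 0.1811
Friis cascade:
  F = 1.209 + (9.247 − 1)/30.20 + (5.521 − 1)/3.954 = 2.625
NF = 10 log₁₀(2.625) = 4.19 dB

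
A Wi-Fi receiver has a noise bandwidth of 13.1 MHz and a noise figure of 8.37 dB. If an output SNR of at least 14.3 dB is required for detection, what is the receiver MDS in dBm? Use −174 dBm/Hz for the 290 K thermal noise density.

Sensitivity = −174 + 10 log₁₀(B) + NF + SNR_min
= −174 + 71.17 + 8.37 + 14.3
= −80.16 dBm → −80.2 dBm

−80.2 dBm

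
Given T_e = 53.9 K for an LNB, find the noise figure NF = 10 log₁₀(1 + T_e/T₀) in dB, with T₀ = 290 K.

0.740 dB

F = 1 + T_e/T₀ = 1 + 53.9/290 = 1.18586
NF = 10 log₁₀(1.18586) = 0.740 dB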